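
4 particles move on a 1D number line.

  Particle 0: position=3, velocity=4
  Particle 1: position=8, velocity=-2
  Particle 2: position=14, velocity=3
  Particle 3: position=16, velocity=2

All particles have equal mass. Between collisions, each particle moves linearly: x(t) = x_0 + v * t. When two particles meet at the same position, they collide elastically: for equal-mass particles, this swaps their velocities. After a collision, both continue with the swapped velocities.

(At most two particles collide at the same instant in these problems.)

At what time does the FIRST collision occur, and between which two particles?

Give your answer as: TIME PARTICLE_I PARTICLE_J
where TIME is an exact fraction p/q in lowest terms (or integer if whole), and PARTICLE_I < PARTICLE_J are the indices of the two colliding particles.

Pair (0,1): pos 3,8 vel 4,-2 -> gap=5, closing at 6/unit, collide at t=5/6
Pair (1,2): pos 8,14 vel -2,3 -> not approaching (rel speed -5 <= 0)
Pair (2,3): pos 14,16 vel 3,2 -> gap=2, closing at 1/unit, collide at t=2
Earliest collision: t=5/6 between 0 and 1

Answer: 5/6 0 1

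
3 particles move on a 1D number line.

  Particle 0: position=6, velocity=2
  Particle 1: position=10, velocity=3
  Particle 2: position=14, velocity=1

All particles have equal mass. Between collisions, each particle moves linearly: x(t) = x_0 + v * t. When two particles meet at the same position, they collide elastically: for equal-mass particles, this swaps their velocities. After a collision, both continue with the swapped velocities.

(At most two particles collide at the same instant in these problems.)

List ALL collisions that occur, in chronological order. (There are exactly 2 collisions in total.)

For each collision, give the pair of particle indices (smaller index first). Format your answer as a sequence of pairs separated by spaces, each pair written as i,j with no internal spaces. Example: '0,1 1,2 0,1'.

Collision at t=2: particles 1 and 2 swap velocities; positions: p0=10 p1=16 p2=16; velocities now: v0=2 v1=1 v2=3
Collision at t=8: particles 0 and 1 swap velocities; positions: p0=22 p1=22 p2=34; velocities now: v0=1 v1=2 v2=3

Answer: 1,2 0,1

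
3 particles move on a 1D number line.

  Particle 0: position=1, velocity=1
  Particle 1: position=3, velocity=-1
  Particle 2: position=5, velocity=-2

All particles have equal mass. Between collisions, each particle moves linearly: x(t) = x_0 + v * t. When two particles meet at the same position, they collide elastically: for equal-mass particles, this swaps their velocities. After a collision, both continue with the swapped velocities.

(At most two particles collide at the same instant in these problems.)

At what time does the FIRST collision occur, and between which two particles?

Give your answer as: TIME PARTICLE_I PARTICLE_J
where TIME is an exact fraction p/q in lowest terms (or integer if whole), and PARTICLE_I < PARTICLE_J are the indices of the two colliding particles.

Answer: 1 0 1

Derivation:
Pair (0,1): pos 1,3 vel 1,-1 -> gap=2, closing at 2/unit, collide at t=1
Pair (1,2): pos 3,5 vel -1,-2 -> gap=2, closing at 1/unit, collide at t=2
Earliest collision: t=1 between 0 and 1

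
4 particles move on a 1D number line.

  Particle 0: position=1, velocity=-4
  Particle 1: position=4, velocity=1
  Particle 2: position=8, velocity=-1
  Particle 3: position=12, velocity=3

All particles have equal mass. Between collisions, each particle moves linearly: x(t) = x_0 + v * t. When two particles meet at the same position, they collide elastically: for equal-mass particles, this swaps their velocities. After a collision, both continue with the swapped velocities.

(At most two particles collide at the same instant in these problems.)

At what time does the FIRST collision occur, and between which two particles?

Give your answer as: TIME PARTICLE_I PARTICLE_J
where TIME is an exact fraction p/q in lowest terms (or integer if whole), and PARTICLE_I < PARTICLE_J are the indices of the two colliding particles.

Answer: 2 1 2

Derivation:
Pair (0,1): pos 1,4 vel -4,1 -> not approaching (rel speed -5 <= 0)
Pair (1,2): pos 4,8 vel 1,-1 -> gap=4, closing at 2/unit, collide at t=2
Pair (2,3): pos 8,12 vel -1,3 -> not approaching (rel speed -4 <= 0)
Earliest collision: t=2 between 1 and 2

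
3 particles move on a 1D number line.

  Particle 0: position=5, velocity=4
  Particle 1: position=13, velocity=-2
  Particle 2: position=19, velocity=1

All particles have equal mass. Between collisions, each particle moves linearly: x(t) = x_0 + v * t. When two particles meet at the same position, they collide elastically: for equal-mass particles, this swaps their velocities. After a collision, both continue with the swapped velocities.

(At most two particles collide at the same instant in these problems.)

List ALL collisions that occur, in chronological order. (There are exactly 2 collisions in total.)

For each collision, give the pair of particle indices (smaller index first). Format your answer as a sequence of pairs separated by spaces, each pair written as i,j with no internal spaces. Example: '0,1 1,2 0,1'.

Answer: 0,1 1,2

Derivation:
Collision at t=4/3: particles 0 and 1 swap velocities; positions: p0=31/3 p1=31/3 p2=61/3; velocities now: v0=-2 v1=4 v2=1
Collision at t=14/3: particles 1 and 2 swap velocities; positions: p0=11/3 p1=71/3 p2=71/3; velocities now: v0=-2 v1=1 v2=4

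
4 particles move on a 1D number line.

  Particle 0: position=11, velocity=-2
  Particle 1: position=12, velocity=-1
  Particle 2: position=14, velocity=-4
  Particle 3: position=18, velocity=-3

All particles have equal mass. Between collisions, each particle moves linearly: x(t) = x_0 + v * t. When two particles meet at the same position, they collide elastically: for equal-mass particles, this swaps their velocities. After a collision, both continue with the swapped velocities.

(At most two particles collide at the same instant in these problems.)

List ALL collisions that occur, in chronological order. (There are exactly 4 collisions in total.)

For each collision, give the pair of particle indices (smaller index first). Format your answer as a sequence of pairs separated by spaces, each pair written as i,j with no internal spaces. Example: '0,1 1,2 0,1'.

Collision at t=2/3: particles 1 and 2 swap velocities; positions: p0=29/3 p1=34/3 p2=34/3 p3=16; velocities now: v0=-2 v1=-4 v2=-1 v3=-3
Collision at t=3/2: particles 0 and 1 swap velocities; positions: p0=8 p1=8 p2=21/2 p3=27/2; velocities now: v0=-4 v1=-2 v2=-1 v3=-3
Collision at t=3: particles 2 and 3 swap velocities; positions: p0=2 p1=5 p2=9 p3=9; velocities now: v0=-4 v1=-2 v2=-3 v3=-1
Collision at t=7: particles 1 and 2 swap velocities; positions: p0=-14 p1=-3 p2=-3 p3=5; velocities now: v0=-4 v1=-3 v2=-2 v3=-1

Answer: 1,2 0,1 2,3 1,2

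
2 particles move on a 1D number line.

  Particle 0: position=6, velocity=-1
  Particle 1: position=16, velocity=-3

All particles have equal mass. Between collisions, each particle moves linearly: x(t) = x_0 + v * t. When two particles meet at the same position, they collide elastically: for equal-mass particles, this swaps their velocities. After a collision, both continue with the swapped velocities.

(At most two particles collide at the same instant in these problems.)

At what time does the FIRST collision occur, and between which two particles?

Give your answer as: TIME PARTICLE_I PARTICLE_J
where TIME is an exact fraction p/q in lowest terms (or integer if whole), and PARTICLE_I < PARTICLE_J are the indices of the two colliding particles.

Answer: 5 0 1

Derivation:
Pair (0,1): pos 6,16 vel -1,-3 -> gap=10, closing at 2/unit, collide at t=5
Earliest collision: t=5 between 0 and 1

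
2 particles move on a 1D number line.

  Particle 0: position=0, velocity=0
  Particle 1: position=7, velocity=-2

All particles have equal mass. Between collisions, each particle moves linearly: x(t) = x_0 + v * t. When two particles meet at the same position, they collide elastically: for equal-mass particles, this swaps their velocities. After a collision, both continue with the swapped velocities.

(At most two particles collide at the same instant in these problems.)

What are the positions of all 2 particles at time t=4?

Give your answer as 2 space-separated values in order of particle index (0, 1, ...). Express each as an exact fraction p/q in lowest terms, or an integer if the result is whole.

Answer: -1 0

Derivation:
Collision at t=7/2: particles 0 and 1 swap velocities; positions: p0=0 p1=0; velocities now: v0=-2 v1=0
Advance to t=4 (no further collisions before then); velocities: v0=-2 v1=0; positions = -1 0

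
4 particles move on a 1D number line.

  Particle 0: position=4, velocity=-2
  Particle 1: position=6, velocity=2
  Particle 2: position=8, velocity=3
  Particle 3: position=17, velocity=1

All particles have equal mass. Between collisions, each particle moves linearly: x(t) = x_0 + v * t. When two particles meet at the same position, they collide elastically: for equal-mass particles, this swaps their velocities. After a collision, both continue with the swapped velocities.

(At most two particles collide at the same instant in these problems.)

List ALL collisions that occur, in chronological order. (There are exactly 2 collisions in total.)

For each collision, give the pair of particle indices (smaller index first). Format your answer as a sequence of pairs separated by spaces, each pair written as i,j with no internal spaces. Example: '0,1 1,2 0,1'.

Collision at t=9/2: particles 2 and 3 swap velocities; positions: p0=-5 p1=15 p2=43/2 p3=43/2; velocities now: v0=-2 v1=2 v2=1 v3=3
Collision at t=11: particles 1 and 2 swap velocities; positions: p0=-18 p1=28 p2=28 p3=41; velocities now: v0=-2 v1=1 v2=2 v3=3

Answer: 2,3 1,2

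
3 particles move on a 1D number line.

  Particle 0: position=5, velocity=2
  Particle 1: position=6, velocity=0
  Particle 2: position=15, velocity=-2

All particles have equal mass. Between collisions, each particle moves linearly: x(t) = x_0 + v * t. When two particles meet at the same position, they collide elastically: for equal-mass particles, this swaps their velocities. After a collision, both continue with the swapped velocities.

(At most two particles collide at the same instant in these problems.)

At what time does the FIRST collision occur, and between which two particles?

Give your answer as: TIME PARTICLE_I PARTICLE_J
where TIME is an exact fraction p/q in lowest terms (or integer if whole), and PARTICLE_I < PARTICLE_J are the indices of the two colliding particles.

Answer: 1/2 0 1

Derivation:
Pair (0,1): pos 5,6 vel 2,0 -> gap=1, closing at 2/unit, collide at t=1/2
Pair (1,2): pos 6,15 vel 0,-2 -> gap=9, closing at 2/unit, collide at t=9/2
Earliest collision: t=1/2 between 0 and 1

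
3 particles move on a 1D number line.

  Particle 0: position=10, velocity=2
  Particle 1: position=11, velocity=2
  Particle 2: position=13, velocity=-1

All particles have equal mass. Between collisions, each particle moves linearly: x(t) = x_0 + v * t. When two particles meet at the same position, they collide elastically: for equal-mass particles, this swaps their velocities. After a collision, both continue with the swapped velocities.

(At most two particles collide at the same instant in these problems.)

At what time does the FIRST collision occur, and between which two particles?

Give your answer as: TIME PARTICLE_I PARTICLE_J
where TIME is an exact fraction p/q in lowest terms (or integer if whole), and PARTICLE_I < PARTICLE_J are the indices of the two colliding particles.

Answer: 2/3 1 2

Derivation:
Pair (0,1): pos 10,11 vel 2,2 -> not approaching (rel speed 0 <= 0)
Pair (1,2): pos 11,13 vel 2,-1 -> gap=2, closing at 3/unit, collide at t=2/3
Earliest collision: t=2/3 between 1 and 2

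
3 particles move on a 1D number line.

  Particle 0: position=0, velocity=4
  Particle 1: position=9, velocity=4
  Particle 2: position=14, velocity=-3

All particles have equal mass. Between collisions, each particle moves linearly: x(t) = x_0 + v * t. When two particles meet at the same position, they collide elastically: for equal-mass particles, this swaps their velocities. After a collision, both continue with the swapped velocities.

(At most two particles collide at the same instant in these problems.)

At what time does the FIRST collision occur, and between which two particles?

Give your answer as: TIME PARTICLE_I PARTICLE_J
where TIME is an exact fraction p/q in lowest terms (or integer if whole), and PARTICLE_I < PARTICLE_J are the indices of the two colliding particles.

Answer: 5/7 1 2

Derivation:
Pair (0,1): pos 0,9 vel 4,4 -> not approaching (rel speed 0 <= 0)
Pair (1,2): pos 9,14 vel 4,-3 -> gap=5, closing at 7/unit, collide at t=5/7
Earliest collision: t=5/7 between 1 and 2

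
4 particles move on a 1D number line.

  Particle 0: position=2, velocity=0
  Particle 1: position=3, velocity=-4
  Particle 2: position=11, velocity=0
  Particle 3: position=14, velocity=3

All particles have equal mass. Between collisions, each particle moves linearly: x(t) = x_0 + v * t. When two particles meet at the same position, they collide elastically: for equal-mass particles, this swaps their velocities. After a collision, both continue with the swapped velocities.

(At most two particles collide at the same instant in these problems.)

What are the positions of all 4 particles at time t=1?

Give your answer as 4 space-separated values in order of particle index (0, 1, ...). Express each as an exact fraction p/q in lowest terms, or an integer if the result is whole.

Answer: -1 2 11 17

Derivation:
Collision at t=1/4: particles 0 and 1 swap velocities; positions: p0=2 p1=2 p2=11 p3=59/4; velocities now: v0=-4 v1=0 v2=0 v3=3
Advance to t=1 (no further collisions before then); velocities: v0=-4 v1=0 v2=0 v3=3; positions = -1 2 11 17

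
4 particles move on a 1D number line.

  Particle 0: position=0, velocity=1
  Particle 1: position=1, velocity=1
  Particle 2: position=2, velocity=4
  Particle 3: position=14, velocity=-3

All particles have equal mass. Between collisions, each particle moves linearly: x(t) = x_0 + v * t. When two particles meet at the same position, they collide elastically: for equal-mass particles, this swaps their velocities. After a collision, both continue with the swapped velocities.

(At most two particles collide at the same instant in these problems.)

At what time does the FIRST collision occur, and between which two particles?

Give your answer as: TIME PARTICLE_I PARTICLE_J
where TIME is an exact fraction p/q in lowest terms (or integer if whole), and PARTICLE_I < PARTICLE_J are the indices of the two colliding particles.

Pair (0,1): pos 0,1 vel 1,1 -> not approaching (rel speed 0 <= 0)
Pair (1,2): pos 1,2 vel 1,4 -> not approaching (rel speed -3 <= 0)
Pair (2,3): pos 2,14 vel 4,-3 -> gap=12, closing at 7/unit, collide at t=12/7
Earliest collision: t=12/7 between 2 and 3

Answer: 12/7 2 3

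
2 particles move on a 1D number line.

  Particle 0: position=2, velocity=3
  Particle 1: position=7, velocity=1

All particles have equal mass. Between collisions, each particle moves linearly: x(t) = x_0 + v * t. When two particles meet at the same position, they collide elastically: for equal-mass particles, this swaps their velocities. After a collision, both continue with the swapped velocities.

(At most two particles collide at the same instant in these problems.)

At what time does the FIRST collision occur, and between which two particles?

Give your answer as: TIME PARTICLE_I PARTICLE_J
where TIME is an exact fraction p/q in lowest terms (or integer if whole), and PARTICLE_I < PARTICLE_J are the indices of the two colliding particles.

Answer: 5/2 0 1

Derivation:
Pair (0,1): pos 2,7 vel 3,1 -> gap=5, closing at 2/unit, collide at t=5/2
Earliest collision: t=5/2 between 0 and 1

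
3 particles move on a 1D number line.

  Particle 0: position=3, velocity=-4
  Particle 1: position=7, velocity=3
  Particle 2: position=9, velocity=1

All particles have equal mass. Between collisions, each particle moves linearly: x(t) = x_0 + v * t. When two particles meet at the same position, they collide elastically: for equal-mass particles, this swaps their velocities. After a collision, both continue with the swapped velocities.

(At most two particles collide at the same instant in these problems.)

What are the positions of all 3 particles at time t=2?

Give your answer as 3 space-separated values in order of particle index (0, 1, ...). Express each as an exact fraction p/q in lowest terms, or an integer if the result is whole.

Collision at t=1: particles 1 and 2 swap velocities; positions: p0=-1 p1=10 p2=10; velocities now: v0=-4 v1=1 v2=3
Advance to t=2 (no further collisions before then); velocities: v0=-4 v1=1 v2=3; positions = -5 11 13

Answer: -5 11 13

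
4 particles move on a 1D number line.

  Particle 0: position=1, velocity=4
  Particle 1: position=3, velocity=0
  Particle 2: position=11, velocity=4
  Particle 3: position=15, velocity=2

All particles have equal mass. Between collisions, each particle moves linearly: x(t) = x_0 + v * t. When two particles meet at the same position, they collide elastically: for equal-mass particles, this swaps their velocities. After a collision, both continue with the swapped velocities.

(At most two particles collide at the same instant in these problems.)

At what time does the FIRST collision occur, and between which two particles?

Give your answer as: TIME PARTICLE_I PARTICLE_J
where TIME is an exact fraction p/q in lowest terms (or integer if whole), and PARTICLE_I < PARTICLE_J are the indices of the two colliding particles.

Answer: 1/2 0 1

Derivation:
Pair (0,1): pos 1,3 vel 4,0 -> gap=2, closing at 4/unit, collide at t=1/2
Pair (1,2): pos 3,11 vel 0,4 -> not approaching (rel speed -4 <= 0)
Pair (2,3): pos 11,15 vel 4,2 -> gap=4, closing at 2/unit, collide at t=2
Earliest collision: t=1/2 between 0 and 1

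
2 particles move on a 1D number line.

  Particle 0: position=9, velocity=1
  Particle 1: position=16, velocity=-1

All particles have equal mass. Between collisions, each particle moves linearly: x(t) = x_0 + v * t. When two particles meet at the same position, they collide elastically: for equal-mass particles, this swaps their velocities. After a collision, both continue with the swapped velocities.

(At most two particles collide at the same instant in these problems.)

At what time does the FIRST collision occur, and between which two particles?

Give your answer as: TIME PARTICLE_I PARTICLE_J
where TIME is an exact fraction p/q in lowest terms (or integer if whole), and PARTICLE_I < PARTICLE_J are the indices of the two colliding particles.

Answer: 7/2 0 1

Derivation:
Pair (0,1): pos 9,16 vel 1,-1 -> gap=7, closing at 2/unit, collide at t=7/2
Earliest collision: t=7/2 between 0 and 1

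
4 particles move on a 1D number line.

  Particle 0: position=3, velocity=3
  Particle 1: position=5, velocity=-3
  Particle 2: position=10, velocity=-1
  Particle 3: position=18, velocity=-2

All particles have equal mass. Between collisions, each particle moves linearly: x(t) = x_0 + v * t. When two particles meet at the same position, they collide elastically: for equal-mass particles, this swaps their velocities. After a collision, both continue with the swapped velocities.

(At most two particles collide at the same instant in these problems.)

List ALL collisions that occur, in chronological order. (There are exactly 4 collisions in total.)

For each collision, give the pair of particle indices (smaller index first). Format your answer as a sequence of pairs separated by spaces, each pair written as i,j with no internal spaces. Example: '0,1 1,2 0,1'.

Answer: 0,1 1,2 2,3 1,2

Derivation:
Collision at t=1/3: particles 0 and 1 swap velocities; positions: p0=4 p1=4 p2=29/3 p3=52/3; velocities now: v0=-3 v1=3 v2=-1 v3=-2
Collision at t=7/4: particles 1 and 2 swap velocities; positions: p0=-1/4 p1=33/4 p2=33/4 p3=29/2; velocities now: v0=-3 v1=-1 v2=3 v3=-2
Collision at t=3: particles 2 and 3 swap velocities; positions: p0=-4 p1=7 p2=12 p3=12; velocities now: v0=-3 v1=-1 v2=-2 v3=3
Collision at t=8: particles 1 and 2 swap velocities; positions: p0=-19 p1=2 p2=2 p3=27; velocities now: v0=-3 v1=-2 v2=-1 v3=3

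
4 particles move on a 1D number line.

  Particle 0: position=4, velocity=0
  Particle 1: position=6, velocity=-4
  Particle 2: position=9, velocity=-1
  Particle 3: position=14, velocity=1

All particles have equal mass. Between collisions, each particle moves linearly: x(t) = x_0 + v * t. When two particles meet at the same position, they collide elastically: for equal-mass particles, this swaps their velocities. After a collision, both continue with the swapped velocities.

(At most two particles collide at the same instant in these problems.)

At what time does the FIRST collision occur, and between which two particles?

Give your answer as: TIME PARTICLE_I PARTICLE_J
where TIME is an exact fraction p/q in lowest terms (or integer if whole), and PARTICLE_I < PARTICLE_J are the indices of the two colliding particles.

Answer: 1/2 0 1

Derivation:
Pair (0,1): pos 4,6 vel 0,-4 -> gap=2, closing at 4/unit, collide at t=1/2
Pair (1,2): pos 6,9 vel -4,-1 -> not approaching (rel speed -3 <= 0)
Pair (2,3): pos 9,14 vel -1,1 -> not approaching (rel speed -2 <= 0)
Earliest collision: t=1/2 between 0 and 1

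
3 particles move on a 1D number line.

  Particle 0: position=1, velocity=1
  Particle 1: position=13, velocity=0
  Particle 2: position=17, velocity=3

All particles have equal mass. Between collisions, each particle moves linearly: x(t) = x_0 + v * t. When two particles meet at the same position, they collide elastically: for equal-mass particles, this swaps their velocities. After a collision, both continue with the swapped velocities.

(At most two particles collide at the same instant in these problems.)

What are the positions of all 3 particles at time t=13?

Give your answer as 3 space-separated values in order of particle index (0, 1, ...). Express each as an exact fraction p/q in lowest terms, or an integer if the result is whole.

Collision at t=12: particles 0 and 1 swap velocities; positions: p0=13 p1=13 p2=53; velocities now: v0=0 v1=1 v2=3
Advance to t=13 (no further collisions before then); velocities: v0=0 v1=1 v2=3; positions = 13 14 56

Answer: 13 14 56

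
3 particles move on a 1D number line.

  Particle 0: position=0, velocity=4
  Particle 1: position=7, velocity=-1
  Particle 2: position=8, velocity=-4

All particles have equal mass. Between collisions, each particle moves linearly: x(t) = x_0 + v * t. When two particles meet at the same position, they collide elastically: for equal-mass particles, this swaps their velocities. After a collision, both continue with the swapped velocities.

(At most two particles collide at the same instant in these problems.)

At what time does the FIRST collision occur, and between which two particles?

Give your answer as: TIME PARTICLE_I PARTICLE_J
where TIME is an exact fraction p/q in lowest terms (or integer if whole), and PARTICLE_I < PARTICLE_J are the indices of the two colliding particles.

Pair (0,1): pos 0,7 vel 4,-1 -> gap=7, closing at 5/unit, collide at t=7/5
Pair (1,2): pos 7,8 vel -1,-4 -> gap=1, closing at 3/unit, collide at t=1/3
Earliest collision: t=1/3 between 1 and 2

Answer: 1/3 1 2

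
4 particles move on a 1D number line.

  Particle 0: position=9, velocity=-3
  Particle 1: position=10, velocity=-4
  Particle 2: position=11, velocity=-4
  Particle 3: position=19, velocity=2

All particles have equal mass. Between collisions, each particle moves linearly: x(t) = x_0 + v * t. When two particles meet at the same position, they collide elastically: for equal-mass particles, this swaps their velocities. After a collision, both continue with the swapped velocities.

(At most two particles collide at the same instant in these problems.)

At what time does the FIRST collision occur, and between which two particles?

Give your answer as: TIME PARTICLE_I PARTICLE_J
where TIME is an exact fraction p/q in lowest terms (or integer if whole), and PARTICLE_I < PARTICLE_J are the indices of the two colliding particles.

Answer: 1 0 1

Derivation:
Pair (0,1): pos 9,10 vel -3,-4 -> gap=1, closing at 1/unit, collide at t=1
Pair (1,2): pos 10,11 vel -4,-4 -> not approaching (rel speed 0 <= 0)
Pair (2,3): pos 11,19 vel -4,2 -> not approaching (rel speed -6 <= 0)
Earliest collision: t=1 between 0 and 1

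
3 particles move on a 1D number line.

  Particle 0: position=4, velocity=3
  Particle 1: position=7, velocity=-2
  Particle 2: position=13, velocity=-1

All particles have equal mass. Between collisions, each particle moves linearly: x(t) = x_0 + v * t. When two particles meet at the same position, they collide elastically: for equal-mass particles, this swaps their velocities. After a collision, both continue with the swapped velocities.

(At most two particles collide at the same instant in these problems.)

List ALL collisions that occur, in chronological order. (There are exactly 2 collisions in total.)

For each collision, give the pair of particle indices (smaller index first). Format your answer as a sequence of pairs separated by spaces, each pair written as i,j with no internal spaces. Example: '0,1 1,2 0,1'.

Answer: 0,1 1,2

Derivation:
Collision at t=3/5: particles 0 and 1 swap velocities; positions: p0=29/5 p1=29/5 p2=62/5; velocities now: v0=-2 v1=3 v2=-1
Collision at t=9/4: particles 1 and 2 swap velocities; positions: p0=5/2 p1=43/4 p2=43/4; velocities now: v0=-2 v1=-1 v2=3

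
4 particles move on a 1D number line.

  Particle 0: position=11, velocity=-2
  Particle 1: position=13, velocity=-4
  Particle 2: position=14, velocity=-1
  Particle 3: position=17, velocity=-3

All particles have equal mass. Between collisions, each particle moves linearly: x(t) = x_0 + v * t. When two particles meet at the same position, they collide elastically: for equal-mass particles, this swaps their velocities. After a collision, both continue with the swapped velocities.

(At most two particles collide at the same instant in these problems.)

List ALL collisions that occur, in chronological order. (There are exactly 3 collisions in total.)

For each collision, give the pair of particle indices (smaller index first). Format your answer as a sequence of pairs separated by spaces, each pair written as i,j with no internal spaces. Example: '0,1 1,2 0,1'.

Answer: 0,1 2,3 1,2

Derivation:
Collision at t=1: particles 0 and 1 swap velocities; positions: p0=9 p1=9 p2=13 p3=14; velocities now: v0=-4 v1=-2 v2=-1 v3=-3
Collision at t=3/2: particles 2 and 3 swap velocities; positions: p0=7 p1=8 p2=25/2 p3=25/2; velocities now: v0=-4 v1=-2 v2=-3 v3=-1
Collision at t=6: particles 1 and 2 swap velocities; positions: p0=-11 p1=-1 p2=-1 p3=8; velocities now: v0=-4 v1=-3 v2=-2 v3=-1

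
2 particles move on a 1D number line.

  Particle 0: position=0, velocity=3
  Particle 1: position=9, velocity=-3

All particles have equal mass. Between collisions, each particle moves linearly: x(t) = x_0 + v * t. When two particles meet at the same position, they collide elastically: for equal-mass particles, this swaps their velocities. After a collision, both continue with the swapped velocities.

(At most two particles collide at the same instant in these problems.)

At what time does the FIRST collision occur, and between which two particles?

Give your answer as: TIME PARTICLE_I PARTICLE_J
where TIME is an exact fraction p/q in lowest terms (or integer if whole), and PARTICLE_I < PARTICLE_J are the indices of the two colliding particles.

Answer: 3/2 0 1

Derivation:
Pair (0,1): pos 0,9 vel 3,-3 -> gap=9, closing at 6/unit, collide at t=3/2
Earliest collision: t=3/2 between 0 and 1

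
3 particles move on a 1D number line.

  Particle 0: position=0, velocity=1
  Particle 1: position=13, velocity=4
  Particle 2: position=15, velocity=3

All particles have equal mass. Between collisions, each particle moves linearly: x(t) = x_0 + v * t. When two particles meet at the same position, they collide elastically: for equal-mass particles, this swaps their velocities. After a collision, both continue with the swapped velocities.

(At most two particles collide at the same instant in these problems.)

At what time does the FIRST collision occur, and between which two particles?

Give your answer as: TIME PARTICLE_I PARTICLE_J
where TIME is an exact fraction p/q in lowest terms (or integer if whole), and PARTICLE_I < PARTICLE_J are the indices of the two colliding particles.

Pair (0,1): pos 0,13 vel 1,4 -> not approaching (rel speed -3 <= 0)
Pair (1,2): pos 13,15 vel 4,3 -> gap=2, closing at 1/unit, collide at t=2
Earliest collision: t=2 between 1 and 2

Answer: 2 1 2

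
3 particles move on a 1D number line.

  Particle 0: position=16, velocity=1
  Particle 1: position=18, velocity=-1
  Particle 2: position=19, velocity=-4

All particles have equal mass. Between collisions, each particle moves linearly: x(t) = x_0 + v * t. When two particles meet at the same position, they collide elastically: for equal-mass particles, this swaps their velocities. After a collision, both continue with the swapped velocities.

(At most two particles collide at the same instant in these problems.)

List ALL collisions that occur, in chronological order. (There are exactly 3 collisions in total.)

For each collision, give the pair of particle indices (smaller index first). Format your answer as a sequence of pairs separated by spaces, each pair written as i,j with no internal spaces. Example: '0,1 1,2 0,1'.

Collision at t=1/3: particles 1 and 2 swap velocities; positions: p0=49/3 p1=53/3 p2=53/3; velocities now: v0=1 v1=-4 v2=-1
Collision at t=3/5: particles 0 and 1 swap velocities; positions: p0=83/5 p1=83/5 p2=87/5; velocities now: v0=-4 v1=1 v2=-1
Collision at t=1: particles 1 and 2 swap velocities; positions: p0=15 p1=17 p2=17; velocities now: v0=-4 v1=-1 v2=1

Answer: 1,2 0,1 1,2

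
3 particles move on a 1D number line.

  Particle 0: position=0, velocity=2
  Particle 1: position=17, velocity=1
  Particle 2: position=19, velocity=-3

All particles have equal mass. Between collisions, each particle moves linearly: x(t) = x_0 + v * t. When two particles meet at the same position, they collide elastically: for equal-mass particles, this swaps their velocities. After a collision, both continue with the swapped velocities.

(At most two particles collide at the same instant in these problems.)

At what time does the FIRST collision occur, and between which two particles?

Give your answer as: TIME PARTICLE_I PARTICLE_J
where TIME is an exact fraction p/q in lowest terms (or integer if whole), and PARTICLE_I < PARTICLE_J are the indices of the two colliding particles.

Pair (0,1): pos 0,17 vel 2,1 -> gap=17, closing at 1/unit, collide at t=17
Pair (1,2): pos 17,19 vel 1,-3 -> gap=2, closing at 4/unit, collide at t=1/2
Earliest collision: t=1/2 between 1 and 2

Answer: 1/2 1 2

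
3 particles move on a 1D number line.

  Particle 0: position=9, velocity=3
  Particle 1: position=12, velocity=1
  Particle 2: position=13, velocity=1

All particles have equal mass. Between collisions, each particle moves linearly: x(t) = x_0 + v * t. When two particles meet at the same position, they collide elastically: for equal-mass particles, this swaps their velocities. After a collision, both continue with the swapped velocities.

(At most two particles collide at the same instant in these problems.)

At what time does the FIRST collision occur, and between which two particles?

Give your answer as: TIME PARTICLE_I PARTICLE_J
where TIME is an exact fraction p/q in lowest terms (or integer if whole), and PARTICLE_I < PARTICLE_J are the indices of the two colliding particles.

Pair (0,1): pos 9,12 vel 3,1 -> gap=3, closing at 2/unit, collide at t=3/2
Pair (1,2): pos 12,13 vel 1,1 -> not approaching (rel speed 0 <= 0)
Earliest collision: t=3/2 between 0 and 1

Answer: 3/2 0 1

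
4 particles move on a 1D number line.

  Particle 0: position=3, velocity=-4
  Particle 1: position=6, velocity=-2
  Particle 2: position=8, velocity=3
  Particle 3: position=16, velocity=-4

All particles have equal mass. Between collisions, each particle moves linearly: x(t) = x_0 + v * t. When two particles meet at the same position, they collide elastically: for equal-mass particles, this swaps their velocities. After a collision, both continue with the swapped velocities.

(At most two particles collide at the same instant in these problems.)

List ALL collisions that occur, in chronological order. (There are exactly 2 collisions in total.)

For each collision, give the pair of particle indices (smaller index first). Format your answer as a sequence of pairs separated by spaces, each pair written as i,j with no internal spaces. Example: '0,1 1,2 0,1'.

Answer: 2,3 1,2

Derivation:
Collision at t=8/7: particles 2 and 3 swap velocities; positions: p0=-11/7 p1=26/7 p2=80/7 p3=80/7; velocities now: v0=-4 v1=-2 v2=-4 v3=3
Collision at t=5: particles 1 and 2 swap velocities; positions: p0=-17 p1=-4 p2=-4 p3=23; velocities now: v0=-4 v1=-4 v2=-2 v3=3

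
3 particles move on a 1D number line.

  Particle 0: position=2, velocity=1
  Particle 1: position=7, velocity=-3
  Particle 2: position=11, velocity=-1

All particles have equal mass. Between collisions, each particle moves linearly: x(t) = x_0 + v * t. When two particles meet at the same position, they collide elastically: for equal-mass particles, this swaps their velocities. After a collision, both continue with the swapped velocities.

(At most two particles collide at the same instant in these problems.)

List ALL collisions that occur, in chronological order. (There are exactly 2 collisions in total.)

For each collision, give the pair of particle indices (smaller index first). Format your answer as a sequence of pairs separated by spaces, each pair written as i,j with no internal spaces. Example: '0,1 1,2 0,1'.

Answer: 0,1 1,2

Derivation:
Collision at t=5/4: particles 0 and 1 swap velocities; positions: p0=13/4 p1=13/4 p2=39/4; velocities now: v0=-3 v1=1 v2=-1
Collision at t=9/2: particles 1 and 2 swap velocities; positions: p0=-13/2 p1=13/2 p2=13/2; velocities now: v0=-3 v1=-1 v2=1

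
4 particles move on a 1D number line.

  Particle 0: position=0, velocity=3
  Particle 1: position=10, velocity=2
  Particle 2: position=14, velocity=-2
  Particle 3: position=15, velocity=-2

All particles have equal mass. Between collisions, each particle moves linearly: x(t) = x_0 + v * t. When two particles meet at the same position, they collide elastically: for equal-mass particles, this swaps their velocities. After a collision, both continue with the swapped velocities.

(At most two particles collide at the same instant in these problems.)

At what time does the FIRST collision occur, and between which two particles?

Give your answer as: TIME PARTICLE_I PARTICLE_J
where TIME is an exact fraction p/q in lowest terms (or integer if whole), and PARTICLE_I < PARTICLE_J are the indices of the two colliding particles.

Answer: 1 1 2

Derivation:
Pair (0,1): pos 0,10 vel 3,2 -> gap=10, closing at 1/unit, collide at t=10
Pair (1,2): pos 10,14 vel 2,-2 -> gap=4, closing at 4/unit, collide at t=1
Pair (2,3): pos 14,15 vel -2,-2 -> not approaching (rel speed 0 <= 0)
Earliest collision: t=1 between 1 and 2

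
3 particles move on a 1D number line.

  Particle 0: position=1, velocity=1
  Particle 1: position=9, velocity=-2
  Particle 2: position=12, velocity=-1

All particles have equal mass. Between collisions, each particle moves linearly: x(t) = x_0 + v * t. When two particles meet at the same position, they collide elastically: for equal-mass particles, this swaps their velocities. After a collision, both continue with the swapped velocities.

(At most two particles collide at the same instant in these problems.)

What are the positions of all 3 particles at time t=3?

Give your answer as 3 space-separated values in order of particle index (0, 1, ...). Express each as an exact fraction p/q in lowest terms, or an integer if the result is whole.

Collision at t=8/3: particles 0 and 1 swap velocities; positions: p0=11/3 p1=11/3 p2=28/3; velocities now: v0=-2 v1=1 v2=-1
Advance to t=3 (no further collisions before then); velocities: v0=-2 v1=1 v2=-1; positions = 3 4 9

Answer: 3 4 9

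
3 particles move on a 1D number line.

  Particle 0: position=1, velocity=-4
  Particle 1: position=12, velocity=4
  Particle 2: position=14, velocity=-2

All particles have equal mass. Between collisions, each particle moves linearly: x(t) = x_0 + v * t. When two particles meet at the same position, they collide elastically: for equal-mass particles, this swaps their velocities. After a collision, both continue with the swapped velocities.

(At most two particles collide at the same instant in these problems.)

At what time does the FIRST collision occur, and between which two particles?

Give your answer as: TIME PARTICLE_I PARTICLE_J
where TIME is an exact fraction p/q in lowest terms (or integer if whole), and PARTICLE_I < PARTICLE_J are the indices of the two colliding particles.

Answer: 1/3 1 2

Derivation:
Pair (0,1): pos 1,12 vel -4,4 -> not approaching (rel speed -8 <= 0)
Pair (1,2): pos 12,14 vel 4,-2 -> gap=2, closing at 6/unit, collide at t=1/3
Earliest collision: t=1/3 between 1 and 2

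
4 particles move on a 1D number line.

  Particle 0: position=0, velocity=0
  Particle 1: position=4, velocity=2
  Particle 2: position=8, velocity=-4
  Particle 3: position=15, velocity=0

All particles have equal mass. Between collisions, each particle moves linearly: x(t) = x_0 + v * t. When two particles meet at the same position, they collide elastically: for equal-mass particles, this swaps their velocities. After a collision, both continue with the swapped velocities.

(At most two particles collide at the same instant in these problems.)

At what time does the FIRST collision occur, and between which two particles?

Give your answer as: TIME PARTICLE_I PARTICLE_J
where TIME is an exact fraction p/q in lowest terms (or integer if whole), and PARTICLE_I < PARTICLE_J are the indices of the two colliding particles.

Pair (0,1): pos 0,4 vel 0,2 -> not approaching (rel speed -2 <= 0)
Pair (1,2): pos 4,8 vel 2,-4 -> gap=4, closing at 6/unit, collide at t=2/3
Pair (2,3): pos 8,15 vel -4,0 -> not approaching (rel speed -4 <= 0)
Earliest collision: t=2/3 between 1 and 2

Answer: 2/3 1 2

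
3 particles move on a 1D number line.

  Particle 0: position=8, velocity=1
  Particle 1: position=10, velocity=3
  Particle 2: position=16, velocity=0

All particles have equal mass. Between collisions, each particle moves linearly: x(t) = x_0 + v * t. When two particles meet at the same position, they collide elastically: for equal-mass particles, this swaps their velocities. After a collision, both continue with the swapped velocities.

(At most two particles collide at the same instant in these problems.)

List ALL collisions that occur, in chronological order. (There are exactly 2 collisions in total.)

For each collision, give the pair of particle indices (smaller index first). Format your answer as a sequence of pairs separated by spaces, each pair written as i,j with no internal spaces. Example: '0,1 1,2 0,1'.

Answer: 1,2 0,1

Derivation:
Collision at t=2: particles 1 and 2 swap velocities; positions: p0=10 p1=16 p2=16; velocities now: v0=1 v1=0 v2=3
Collision at t=8: particles 0 and 1 swap velocities; positions: p0=16 p1=16 p2=34; velocities now: v0=0 v1=1 v2=3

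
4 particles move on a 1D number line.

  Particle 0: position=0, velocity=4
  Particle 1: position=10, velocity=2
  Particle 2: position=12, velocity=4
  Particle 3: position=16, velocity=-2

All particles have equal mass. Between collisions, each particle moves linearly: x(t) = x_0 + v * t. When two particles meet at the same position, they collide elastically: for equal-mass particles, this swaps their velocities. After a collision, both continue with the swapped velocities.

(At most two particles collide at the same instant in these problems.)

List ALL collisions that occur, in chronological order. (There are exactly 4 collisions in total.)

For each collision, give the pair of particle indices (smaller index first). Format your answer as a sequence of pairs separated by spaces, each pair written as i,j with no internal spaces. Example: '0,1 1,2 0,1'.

Collision at t=2/3: particles 2 and 3 swap velocities; positions: p0=8/3 p1=34/3 p2=44/3 p3=44/3; velocities now: v0=4 v1=2 v2=-2 v3=4
Collision at t=3/2: particles 1 and 2 swap velocities; positions: p0=6 p1=13 p2=13 p3=18; velocities now: v0=4 v1=-2 v2=2 v3=4
Collision at t=8/3: particles 0 and 1 swap velocities; positions: p0=32/3 p1=32/3 p2=46/3 p3=68/3; velocities now: v0=-2 v1=4 v2=2 v3=4
Collision at t=5: particles 1 and 2 swap velocities; positions: p0=6 p1=20 p2=20 p3=32; velocities now: v0=-2 v1=2 v2=4 v3=4

Answer: 2,3 1,2 0,1 1,2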